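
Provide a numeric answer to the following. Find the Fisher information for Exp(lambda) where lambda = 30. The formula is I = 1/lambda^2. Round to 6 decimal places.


Fisher information for exponential: I(lambda) = 1/lambda^2.
lambda = 30, lambda^2 = 900.
I = 1/900 = 0.001111

0.001111


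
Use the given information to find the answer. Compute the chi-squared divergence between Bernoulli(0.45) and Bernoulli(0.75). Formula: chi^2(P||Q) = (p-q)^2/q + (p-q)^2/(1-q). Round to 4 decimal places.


Chi-squared divergence between Bernoulli distributions:
chi^2 = (p-q)^2/q + (p-q)^2/(1-q).
p = 0.45, q = 0.75, p-q = -0.3.
(p-q)^2 = 0.09.
term1 = 0.09/0.75 = 0.12.
term2 = 0.09/0.25 = 0.36.
chi^2 = 0.12 + 0.36 = 0.4800

0.4800


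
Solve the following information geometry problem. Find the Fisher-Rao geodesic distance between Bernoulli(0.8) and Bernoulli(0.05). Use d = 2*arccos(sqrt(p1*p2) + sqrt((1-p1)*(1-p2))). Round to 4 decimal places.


Geodesic distance on Bernoulli manifold:
d(p1,p2) = 2*arccos(sqrt(p1*p2) + sqrt((1-p1)*(1-p2))).
sqrt(p1*p2) = sqrt(0.8*0.05) = 0.2.
sqrt((1-p1)*(1-p2)) = sqrt(0.2*0.95) = 0.43589.
arg = 0.2 + 0.43589 = 0.63589.
d = 2*arccos(0.63589) = 1.7633

1.7633


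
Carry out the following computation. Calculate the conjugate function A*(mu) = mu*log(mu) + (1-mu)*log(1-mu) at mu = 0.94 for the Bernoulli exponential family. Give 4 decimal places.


Legendre transform for Bernoulli:
A*(mu) = mu*log(mu) + (1-mu)*log(1-mu).
mu = 0.94, 1-mu = 0.06.
mu*log(mu) = 0.94*log(0.94) = -0.058163.
(1-mu)*log(1-mu) = 0.06*log(0.06) = -0.168805.
A* = -0.058163 + -0.168805 = -0.2270

-0.2270


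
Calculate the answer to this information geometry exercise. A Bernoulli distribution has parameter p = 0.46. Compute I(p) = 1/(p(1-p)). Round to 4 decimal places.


For Bernoulli(p), Fisher information is I(p) = 1/(p*(1-p)).
p = 0.46, 1-p = 0.54.
p*(1-p) = 0.2484.
I(p) = 1/0.2484 = 4.0258

4.0258


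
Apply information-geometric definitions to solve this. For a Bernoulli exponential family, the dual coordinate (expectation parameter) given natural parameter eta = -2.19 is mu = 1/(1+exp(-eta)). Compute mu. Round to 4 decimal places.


Dual coordinate (expectation parameter) for Bernoulli:
mu = 1/(1+exp(-eta)).
eta = -2.19.
exp(-eta) = exp(2.19) = 8.935213.
mu = 1/(1+8.935213) = 0.1007

0.1007


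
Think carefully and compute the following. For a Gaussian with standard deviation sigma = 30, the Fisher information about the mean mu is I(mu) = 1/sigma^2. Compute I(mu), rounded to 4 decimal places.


The Fisher information for the mean of a normal distribution is I(mu) = 1/sigma^2.
sigma = 30, so sigma^2 = 900.
I(mu) = 1/900 = 0.0011

0.0011


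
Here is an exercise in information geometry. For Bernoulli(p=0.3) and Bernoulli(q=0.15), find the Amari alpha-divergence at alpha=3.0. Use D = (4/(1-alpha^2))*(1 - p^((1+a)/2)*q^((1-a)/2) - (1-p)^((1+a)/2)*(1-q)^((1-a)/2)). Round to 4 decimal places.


Amari alpha-divergence:
D = (4/(1-alpha^2))*(1 - p^((1+a)/2)*q^((1-a)/2) - (1-p)^((1+a)/2)*(1-q)^((1-a)/2)).
alpha = 3.0, p = 0.3, q = 0.15.
e1 = (1+alpha)/2 = 2.0, e2 = (1-alpha)/2 = -1.0.
t1 = p^e1 * q^e2 = 0.3^2.0 * 0.15^-1.0 = 0.6.
t2 = (1-p)^e1 * (1-q)^e2 = 0.7^2.0 * 0.85^-1.0 = 0.576471.
4/(1-alpha^2) = -0.5.
D = -0.5*(1 - 0.6 - 0.576471) = 0.0882

0.0882


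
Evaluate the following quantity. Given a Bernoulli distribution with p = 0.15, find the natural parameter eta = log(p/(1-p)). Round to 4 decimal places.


Natural parameter for Bernoulli: eta = log(p/(1-p)).
p = 0.15, 1-p = 0.85.
p/(1-p) = 0.176471.
eta = log(0.176471) = -1.7346

-1.7346


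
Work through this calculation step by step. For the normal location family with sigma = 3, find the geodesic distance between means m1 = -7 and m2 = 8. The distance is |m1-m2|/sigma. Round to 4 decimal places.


On the fixed-variance normal subfamily, geodesic distance = |m1-m2|/sigma.
|-7 - 8| = 15.
sigma = 3.
d = 15/3 = 5.0000

5.0000


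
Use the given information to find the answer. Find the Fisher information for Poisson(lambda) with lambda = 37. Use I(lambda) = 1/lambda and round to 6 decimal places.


Fisher information for Poisson: I(lambda) = 1/lambda.
lambda = 37.
I(lambda) = 1/37 = 0.027027

0.027027


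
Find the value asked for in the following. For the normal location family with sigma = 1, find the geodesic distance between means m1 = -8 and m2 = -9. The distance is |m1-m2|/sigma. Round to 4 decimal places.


On the fixed-variance normal subfamily, geodesic distance = |m1-m2|/sigma.
|-8 - -9| = 1.
sigma = 1.
d = 1/1 = 1.0000

1.0000


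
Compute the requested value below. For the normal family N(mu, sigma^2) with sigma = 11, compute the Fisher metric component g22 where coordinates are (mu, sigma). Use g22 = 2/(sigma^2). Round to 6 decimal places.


For the 2-parameter normal family, the Fisher metric has:
  g11 = 1/sigma^2, g22 = 2/sigma^2.
sigma = 11, sigma^2 = 121.
g22 = 0.016529

0.016529


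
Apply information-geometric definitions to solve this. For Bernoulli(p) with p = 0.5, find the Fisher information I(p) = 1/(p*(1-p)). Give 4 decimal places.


For Bernoulli(p), Fisher information is I(p) = 1/(p*(1-p)).
p = 0.5, 1-p = 0.5.
p*(1-p) = 0.25.
I(p) = 1/0.25 = 4.0000

4.0000


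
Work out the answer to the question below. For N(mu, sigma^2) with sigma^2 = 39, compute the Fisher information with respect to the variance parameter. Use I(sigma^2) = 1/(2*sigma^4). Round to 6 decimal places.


Fisher information for variance: I(sigma^2) = 1/(2*sigma^4).
sigma^2 = 39, so sigma^4 = 1521.
I = 1/(2*1521) = 1/3042 = 0.000329

0.000329


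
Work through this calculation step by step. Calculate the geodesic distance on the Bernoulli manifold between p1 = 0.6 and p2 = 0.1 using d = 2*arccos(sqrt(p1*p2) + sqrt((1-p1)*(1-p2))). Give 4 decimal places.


Geodesic distance on Bernoulli manifold:
d(p1,p2) = 2*arccos(sqrt(p1*p2) + sqrt((1-p1)*(1-p2))).
sqrt(p1*p2) = sqrt(0.6*0.1) = 0.244949.
sqrt((1-p1)*(1-p2)) = sqrt(0.4*0.9) = 0.6.
arg = 0.244949 + 0.6 = 0.844949.
d = 2*arccos(0.844949) = 1.1287

1.1287


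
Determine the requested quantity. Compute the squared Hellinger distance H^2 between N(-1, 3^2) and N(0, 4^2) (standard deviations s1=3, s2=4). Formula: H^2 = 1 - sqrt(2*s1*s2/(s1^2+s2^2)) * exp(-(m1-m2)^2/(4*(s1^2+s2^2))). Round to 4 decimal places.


Squared Hellinger distance for Gaussians:
H^2 = 1 - sqrt(2*s1*s2/(s1^2+s2^2)) * exp(-(m1-m2)^2/(4*(s1^2+s2^2))).
s1^2 = 9, s2^2 = 16, s1^2+s2^2 = 25.
sqrt(2*3*4/(25)) = 0.979796.
(m1-m2)^2 = (-1)^2 = 1.
exp(-1/(4*25)) = exp(-0.01) = 0.99005.
H^2 = 1 - 0.979796*0.99005 = 0.0300

0.0300


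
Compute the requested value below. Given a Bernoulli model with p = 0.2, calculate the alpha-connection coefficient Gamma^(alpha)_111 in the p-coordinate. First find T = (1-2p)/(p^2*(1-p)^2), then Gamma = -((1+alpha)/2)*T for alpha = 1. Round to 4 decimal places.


Skewness (Amari-Chentsov) tensor: T = (1-2p)/(p^2*(1-p)^2).
p = 0.2, 1-2p = 0.6, p^2 = 0.04, (1-p)^2 = 0.64.
T = 0.6/(0.04 * 0.64) = 23.4375.
In the p-coordinate, Gamma^(alpha) = Gamma^(0) - (alpha/2)*T with Gamma^(0) = (1/2)*g'(p) = -T/2,
so Gamma^(alpha) = -((1+alpha)/2)*T.
alpha = 1, -(1+alpha)/2 = -1.0.
Gamma = -1.0 * 23.4375 = -23.4375

-23.4375


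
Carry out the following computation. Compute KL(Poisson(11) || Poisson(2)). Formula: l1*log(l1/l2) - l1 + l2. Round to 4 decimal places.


KL divergence for Poisson:
KL = l1*log(l1/l2) - l1 + l2.
l1 = 11, l2 = 2.
log(11/2) = 1.704748.
l1*log(l1/l2) = 11 * 1.704748 = 18.752229.
KL = 18.752229 - 11 + 2 = 9.7522

9.7522


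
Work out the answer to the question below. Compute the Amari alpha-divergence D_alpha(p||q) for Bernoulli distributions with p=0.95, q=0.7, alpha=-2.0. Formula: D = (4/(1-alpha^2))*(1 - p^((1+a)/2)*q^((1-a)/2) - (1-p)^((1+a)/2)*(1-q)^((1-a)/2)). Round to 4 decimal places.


Amari alpha-divergence:
D = (4/(1-alpha^2))*(1 - p^((1+a)/2)*q^((1-a)/2) - (1-p)^((1+a)/2)*(1-q)^((1-a)/2)).
alpha = -2.0, p = 0.95, q = 0.7.
e1 = (1+alpha)/2 = -0.5, e2 = (1-alpha)/2 = 1.5.
t1 = p^e1 * q^e2 = 0.95^-0.5 * 0.7^1.5 = 0.600877.
t2 = (1-p)^e1 * (1-q)^e2 = 0.05^-0.5 * 0.3^1.5 = 0.734847.
4/(1-alpha^2) = -1.333333.
D = -1.333333*(1 - 0.600877 - 0.734847) = 0.4476

0.4476


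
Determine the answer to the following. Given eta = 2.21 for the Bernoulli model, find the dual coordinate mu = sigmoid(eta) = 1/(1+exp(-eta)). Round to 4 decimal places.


Dual coordinate (expectation parameter) for Bernoulli:
mu = 1/(1+exp(-eta)).
eta = 2.21.
exp(-eta) = exp(-2.21) = 0.109701.
mu = 1/(1+0.109701) = 0.9011

0.9011


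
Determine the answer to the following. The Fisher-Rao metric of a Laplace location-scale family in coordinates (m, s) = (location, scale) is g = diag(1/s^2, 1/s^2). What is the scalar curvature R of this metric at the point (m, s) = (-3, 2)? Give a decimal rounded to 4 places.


The metric has the form g = (A dm^2 + B ds^2)/s^2 with A = 1, B = 1.
Substitute u = sqrt(A/B)*m: g = B*(du^2 + ds^2)/s^2, i.e. B times the
Poincare upper half-plane metric, which has constant Gaussian curvature -1.
Scaling a 2D metric by a constant c divides the Gaussian curvature by c,
so K = -1/B = -1/(1) = -1.0000 everywhere (the point (m, s) = (-3, 2) is irrelevant:
the curvature is constant).
Scalar curvature in dimension 2: R = 2K = -2/(1) = -2.0000.

-2.0000


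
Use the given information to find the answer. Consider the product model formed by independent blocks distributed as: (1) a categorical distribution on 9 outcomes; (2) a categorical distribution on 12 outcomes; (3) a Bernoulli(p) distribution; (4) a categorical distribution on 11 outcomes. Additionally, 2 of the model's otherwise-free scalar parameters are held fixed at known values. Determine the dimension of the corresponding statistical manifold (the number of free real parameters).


The dimension of a statistical manifold equals the number of free
(independent) real parameters of the model. For a product of independent
blocks the parameter counts add.
- categorical on 9 outcomes (probabilities sum to 1): 9-1 = 8.
- categorical on 12 outcomes (probabilities sum to 1): 12-1 = 11.
- Bernoulli (p): 1.
- categorical on 11 outcomes (probabilities sum to 1): 11-1 = 10.
Total = 8 + 11 + 1 + 10 = 30.
2 parameter(s) fixed at known values: 30 - 2 = 28.
Dimension = 28

28


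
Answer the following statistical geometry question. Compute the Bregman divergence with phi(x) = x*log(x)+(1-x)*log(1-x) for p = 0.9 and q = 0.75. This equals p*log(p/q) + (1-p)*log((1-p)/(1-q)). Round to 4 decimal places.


Bregman divergence with negative entropy generator:
D = p*log(p/q) + (1-p)*log((1-p)/(1-q)).
p = 0.9, q = 0.75.
p*log(p/q) = 0.9*log(0.9/0.75) = 0.164089.
(1-p)*log((1-p)/(1-q)) = 0.1*log(0.1/0.25) = -0.091629.
D = 0.164089 + -0.091629 = 0.0725

0.0725


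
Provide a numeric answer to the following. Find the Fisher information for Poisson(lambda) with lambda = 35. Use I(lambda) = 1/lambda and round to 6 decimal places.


Fisher information for Poisson: I(lambda) = 1/lambda.
lambda = 35.
I(lambda) = 1/35 = 0.028571

0.028571


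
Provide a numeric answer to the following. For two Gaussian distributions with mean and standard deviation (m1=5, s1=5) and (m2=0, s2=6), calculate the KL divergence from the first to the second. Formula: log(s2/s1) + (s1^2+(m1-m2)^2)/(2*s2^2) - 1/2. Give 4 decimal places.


KL divergence between normal distributions:
KL = log(s2/s1) + (s1^2 + (m1-m2)^2)/(2*s2^2) - 1/2.
log(6/5) = 0.182322.
(5^2 + (5-0)^2)/(2*6^2) = (25 + 25)/72 = 0.694444.
KL = 0.182322 + 0.694444 - 0.5 = 0.3768

0.3768


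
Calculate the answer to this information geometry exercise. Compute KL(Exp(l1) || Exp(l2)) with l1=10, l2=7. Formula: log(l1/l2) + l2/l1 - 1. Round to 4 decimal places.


KL divergence for exponential family:
KL = log(l1/l2) + l2/l1 - 1.
log(10/7) = 0.356675.
7/10 = 0.7.
KL = 0.356675 + 0.7 - 1 = 0.0567

0.0567


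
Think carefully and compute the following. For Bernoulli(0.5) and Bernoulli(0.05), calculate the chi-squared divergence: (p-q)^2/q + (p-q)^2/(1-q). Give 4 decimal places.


Chi-squared divergence between Bernoulli distributions:
chi^2 = (p-q)^2/q + (p-q)^2/(1-q).
p = 0.5, q = 0.05, p-q = 0.45.
(p-q)^2 = 0.2025.
term1 = 0.2025/0.05 = 4.05.
term2 = 0.2025/0.95 = 0.213158.
chi^2 = 4.05 + 0.213158 = 4.2632

4.2632


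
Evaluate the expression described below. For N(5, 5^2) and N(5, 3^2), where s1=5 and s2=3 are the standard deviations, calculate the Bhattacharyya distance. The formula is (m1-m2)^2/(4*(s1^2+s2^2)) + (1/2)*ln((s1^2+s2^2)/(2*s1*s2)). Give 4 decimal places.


Bhattacharyya distance between two Gaussians:
DB = (m1-m2)^2/(4*(s1^2+s2^2)) + (1/2)*ln((s1^2+s2^2)/(2*s1*s2)).
(m1-m2)^2 = (0)^2 = 0.
s1^2+s2^2 = 25 + 9 = 34.
term1 = 0/136 = 0.0.
term2 = 0.5*ln(34/30.0) = 0.062582.
DB = 0.0 + 0.062582 = 0.0626

0.0626


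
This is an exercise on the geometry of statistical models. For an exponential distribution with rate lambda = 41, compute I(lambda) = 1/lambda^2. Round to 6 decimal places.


Fisher information for exponential: I(lambda) = 1/lambda^2.
lambda = 41, lambda^2 = 1681.
I = 1/1681 = 0.000595

0.000595


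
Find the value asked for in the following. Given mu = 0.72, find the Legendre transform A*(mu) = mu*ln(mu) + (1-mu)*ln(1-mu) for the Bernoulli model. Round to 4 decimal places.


Legendre transform for Bernoulli:
A*(mu) = mu*log(mu) + (1-mu)*log(1-mu).
mu = 0.72, 1-mu = 0.28.
mu*log(mu) = 0.72*log(0.72) = -0.236523.
(1-mu)*log(1-mu) = 0.28*log(0.28) = -0.35643.
A* = -0.236523 + -0.35643 = -0.5930

-0.5930


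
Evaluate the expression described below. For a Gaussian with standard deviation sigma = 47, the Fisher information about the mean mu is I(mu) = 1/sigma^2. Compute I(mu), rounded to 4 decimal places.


The Fisher information for the mean of a normal distribution is I(mu) = 1/sigma^2.
sigma = 47, so sigma^2 = 2209.
I(mu) = 1/2209 = 0.0005

0.0005


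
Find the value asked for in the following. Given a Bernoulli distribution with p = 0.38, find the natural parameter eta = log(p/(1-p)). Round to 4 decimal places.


Natural parameter for Bernoulli: eta = log(p/(1-p)).
p = 0.38, 1-p = 0.62.
p/(1-p) = 0.612903.
eta = log(0.612903) = -0.4895

-0.4895


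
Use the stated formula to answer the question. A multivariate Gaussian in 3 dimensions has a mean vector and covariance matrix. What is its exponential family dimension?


Exponential family dimension calculation:
For 3-dim MVN: mean has 3 params, covariance has 3*4/2 = 6 unique entries.
Total dim = 3 + 6 = 9.

9


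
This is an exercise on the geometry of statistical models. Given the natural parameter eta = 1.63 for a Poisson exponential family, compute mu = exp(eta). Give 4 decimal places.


Expectation parameter for Poisson exponential family:
mu = exp(eta).
eta = 1.63.
mu = exp(1.63) = 5.1039

5.1039


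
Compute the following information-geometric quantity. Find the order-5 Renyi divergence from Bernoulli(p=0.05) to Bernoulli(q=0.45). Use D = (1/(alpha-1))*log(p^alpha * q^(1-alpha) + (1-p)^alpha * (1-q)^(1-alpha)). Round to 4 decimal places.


Renyi divergence of order alpha between Bernoulli distributions:
D = (1/(alpha-1))*log(p^alpha * q^(1-alpha) + (1-p)^alpha * (1-q)^(1-alpha)).
alpha = 5, p = 0.05, q = 0.45.
p^alpha * q^(1-alpha) = 0.05^5 * 0.45^-4 = 8e-06.
(1-p)^alpha * (1-q)^(1-alpha) = 0.95^5 * 0.55^-4 = 8.456045.
sum = 8e-06 + 8.456045 = 8.456052.
D = (1/4)*log(8.456052) = 0.5337

0.5337


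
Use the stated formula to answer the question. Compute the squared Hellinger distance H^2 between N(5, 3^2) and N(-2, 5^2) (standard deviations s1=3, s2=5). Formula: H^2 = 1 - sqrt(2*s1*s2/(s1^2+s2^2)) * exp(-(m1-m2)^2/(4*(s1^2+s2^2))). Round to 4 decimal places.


Squared Hellinger distance for Gaussians:
H^2 = 1 - sqrt(2*s1*s2/(s1^2+s2^2)) * exp(-(m1-m2)^2/(4*(s1^2+s2^2))).
s1^2 = 9, s2^2 = 25, s1^2+s2^2 = 34.
sqrt(2*3*5/(34)) = 0.939336.
(m1-m2)^2 = (7)^2 = 49.
exp(-49/(4*34)) = exp(-0.360294) = 0.697471.
H^2 = 1 - 0.939336*0.697471 = 0.3448

0.3448


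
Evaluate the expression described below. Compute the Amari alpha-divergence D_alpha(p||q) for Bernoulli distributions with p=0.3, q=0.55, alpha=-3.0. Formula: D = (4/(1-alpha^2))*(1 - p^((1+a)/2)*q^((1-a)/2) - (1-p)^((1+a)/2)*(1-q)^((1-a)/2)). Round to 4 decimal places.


Amari alpha-divergence:
D = (4/(1-alpha^2))*(1 - p^((1+a)/2)*q^((1-a)/2) - (1-p)^((1+a)/2)*(1-q)^((1-a)/2)).
alpha = -3.0, p = 0.3, q = 0.55.
e1 = (1+alpha)/2 = -1.0, e2 = (1-alpha)/2 = 2.0.
t1 = p^e1 * q^e2 = 0.3^-1.0 * 0.55^2.0 = 1.008333.
t2 = (1-p)^e1 * (1-q)^e2 = 0.7^-1.0 * 0.45^2.0 = 0.289286.
4/(1-alpha^2) = -0.5.
D = -0.5*(1 - 1.008333 - 0.289286) = 0.1488

0.1488


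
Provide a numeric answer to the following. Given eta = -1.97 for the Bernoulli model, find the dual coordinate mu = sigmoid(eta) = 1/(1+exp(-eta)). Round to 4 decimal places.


Dual coordinate (expectation parameter) for Bernoulli:
mu = 1/(1+exp(-eta)).
eta = -1.97.
exp(-eta) = exp(1.97) = 7.170676.
mu = 1/(1+7.170676) = 0.1224

0.1224


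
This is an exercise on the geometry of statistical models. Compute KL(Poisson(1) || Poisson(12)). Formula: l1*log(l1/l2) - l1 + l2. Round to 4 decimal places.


KL divergence for Poisson:
KL = l1*log(l1/l2) - l1 + l2.
l1 = 1, l2 = 12.
log(1/12) = -2.484907.
l1*log(l1/l2) = 1 * -2.484907 = -2.484907.
KL = -2.484907 - 1 + 12 = 8.5151

8.5151


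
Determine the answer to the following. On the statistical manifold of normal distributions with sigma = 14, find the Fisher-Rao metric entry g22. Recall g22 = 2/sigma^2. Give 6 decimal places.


For the 2-parameter normal family, the Fisher metric has:
  g11 = 1/sigma^2, g22 = 2/sigma^2.
sigma = 14, sigma^2 = 196.
g22 = 0.010204

0.010204


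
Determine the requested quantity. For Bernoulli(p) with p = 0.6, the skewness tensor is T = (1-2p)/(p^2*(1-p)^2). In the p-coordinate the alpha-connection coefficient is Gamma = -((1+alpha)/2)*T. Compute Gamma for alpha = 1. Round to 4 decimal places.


Skewness (Amari-Chentsov) tensor: T = (1-2p)/(p^2*(1-p)^2).
p = 0.6, 1-2p = -0.2, p^2 = 0.36, (1-p)^2 = 0.16.
T = -0.2/(0.36 * 0.16) = -3.472222.
In the p-coordinate, Gamma^(alpha) = Gamma^(0) - (alpha/2)*T with Gamma^(0) = (1/2)*g'(p) = -T/2,
so Gamma^(alpha) = -((1+alpha)/2)*T.
alpha = 1, -(1+alpha)/2 = -1.0.
Gamma = -1.0 * -3.472222 = 3.4722

3.4722


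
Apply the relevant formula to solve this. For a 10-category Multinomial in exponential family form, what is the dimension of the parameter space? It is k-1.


Exponential family dimension calculation:
For Multinomial with k=10 categories, dim = k-1 = 9.

9


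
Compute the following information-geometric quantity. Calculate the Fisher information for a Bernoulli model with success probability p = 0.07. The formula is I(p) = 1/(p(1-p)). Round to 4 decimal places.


For Bernoulli(p), Fisher information is I(p) = 1/(p*(1-p)).
p = 0.07, 1-p = 0.93.
p*(1-p) = 0.0651.
I(p) = 1/0.0651 = 15.3610

15.3610


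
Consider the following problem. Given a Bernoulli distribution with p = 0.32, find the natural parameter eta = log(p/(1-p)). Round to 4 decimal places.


Natural parameter for Bernoulli: eta = log(p/(1-p)).
p = 0.32, 1-p = 0.68.
p/(1-p) = 0.470588.
eta = log(0.470588) = -0.7538

-0.7538


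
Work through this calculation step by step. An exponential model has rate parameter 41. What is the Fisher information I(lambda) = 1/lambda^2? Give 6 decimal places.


Fisher information for exponential: I(lambda) = 1/lambda^2.
lambda = 41, lambda^2 = 1681.
I = 1/1681 = 0.000595

0.000595


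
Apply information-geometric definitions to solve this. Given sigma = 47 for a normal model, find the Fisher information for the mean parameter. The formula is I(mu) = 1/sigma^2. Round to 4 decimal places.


The Fisher information for the mean of a normal distribution is I(mu) = 1/sigma^2.
sigma = 47, so sigma^2 = 2209.
I(mu) = 1/2209 = 0.0005

0.0005


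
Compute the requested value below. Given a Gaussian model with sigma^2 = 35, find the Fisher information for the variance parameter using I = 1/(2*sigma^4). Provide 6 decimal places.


Fisher information for variance: I(sigma^2) = 1/(2*sigma^4).
sigma^2 = 35, so sigma^4 = 1225.
I = 1/(2*1225) = 1/2450 = 0.000408

0.000408


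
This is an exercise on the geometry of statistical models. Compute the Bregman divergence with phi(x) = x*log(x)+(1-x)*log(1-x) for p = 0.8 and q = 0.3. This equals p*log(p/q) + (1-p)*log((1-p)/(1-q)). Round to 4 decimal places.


Bregman divergence with negative entropy generator:
D = p*log(p/q) + (1-p)*log((1-p)/(1-q)).
p = 0.8, q = 0.3.
p*log(p/q) = 0.8*log(0.8/0.3) = 0.784663.
(1-p)*log((1-p)/(1-q)) = 0.2*log(0.2/0.7) = -0.250553.
D = 0.784663 + -0.250553 = 0.5341

0.5341


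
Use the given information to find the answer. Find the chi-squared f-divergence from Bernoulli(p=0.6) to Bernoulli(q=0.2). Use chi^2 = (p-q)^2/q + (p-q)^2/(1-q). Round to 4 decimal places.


Chi-squared divergence between Bernoulli distributions:
chi^2 = (p-q)^2/q + (p-q)^2/(1-q).
p = 0.6, q = 0.2, p-q = 0.4.
(p-q)^2 = 0.16.
term1 = 0.16/0.2 = 0.8.
term2 = 0.16/0.8 = 0.2.
chi^2 = 0.8 + 0.2 = 1.0000

1.0000


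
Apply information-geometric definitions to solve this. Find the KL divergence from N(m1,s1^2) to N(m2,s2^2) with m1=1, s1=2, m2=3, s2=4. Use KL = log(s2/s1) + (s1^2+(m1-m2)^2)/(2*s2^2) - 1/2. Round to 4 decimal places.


KL divergence between normal distributions:
KL = log(s2/s1) + (s1^2 + (m1-m2)^2)/(2*s2^2) - 1/2.
log(4/2) = 0.693147.
(2^2 + (1-3)^2)/(2*4^2) = (4 + 4)/32 = 0.25.
KL = 0.693147 + 0.25 - 0.5 = 0.4431

0.4431


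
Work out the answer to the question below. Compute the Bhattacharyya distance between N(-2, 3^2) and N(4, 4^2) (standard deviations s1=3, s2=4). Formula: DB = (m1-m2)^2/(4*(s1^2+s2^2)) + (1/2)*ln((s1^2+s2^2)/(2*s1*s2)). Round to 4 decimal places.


Bhattacharyya distance between two Gaussians:
DB = (m1-m2)^2/(4*(s1^2+s2^2)) + (1/2)*ln((s1^2+s2^2)/(2*s1*s2)).
(m1-m2)^2 = (-6)^2 = 36.
s1^2+s2^2 = 9 + 16 = 25.
term1 = 36/100 = 0.36.
term2 = 0.5*ln(25/24.0) = 0.020411.
DB = 0.36 + 0.020411 = 0.3804

0.3804


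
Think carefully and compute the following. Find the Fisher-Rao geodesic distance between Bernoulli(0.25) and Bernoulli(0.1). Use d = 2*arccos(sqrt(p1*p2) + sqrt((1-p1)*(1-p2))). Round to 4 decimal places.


Geodesic distance on Bernoulli manifold:
d(p1,p2) = 2*arccos(sqrt(p1*p2) + sqrt((1-p1)*(1-p2))).
sqrt(p1*p2) = sqrt(0.25*0.1) = 0.158114.
sqrt((1-p1)*(1-p2)) = sqrt(0.75*0.9) = 0.821584.
arg = 0.158114 + 0.821584 = 0.979698.
d = 2*arccos(0.979698) = 0.4037

0.4037


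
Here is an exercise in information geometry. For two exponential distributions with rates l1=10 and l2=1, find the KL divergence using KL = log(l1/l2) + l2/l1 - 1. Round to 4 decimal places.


KL divergence for exponential family:
KL = log(l1/l2) + l2/l1 - 1.
log(10/1) = 2.302585.
1/10 = 0.1.
KL = 2.302585 + 0.1 - 1 = 1.4026

1.4026


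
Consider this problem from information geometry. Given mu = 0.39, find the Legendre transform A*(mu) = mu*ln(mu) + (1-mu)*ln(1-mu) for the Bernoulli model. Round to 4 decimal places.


Legendre transform for Bernoulli:
A*(mu) = mu*log(mu) + (1-mu)*log(1-mu).
mu = 0.39, 1-mu = 0.61.
mu*log(mu) = 0.39*log(0.39) = -0.367227.
(1-mu)*log(1-mu) = 0.61*log(0.61) = -0.301521.
A* = -0.367227 + -0.301521 = -0.6687

-0.6687


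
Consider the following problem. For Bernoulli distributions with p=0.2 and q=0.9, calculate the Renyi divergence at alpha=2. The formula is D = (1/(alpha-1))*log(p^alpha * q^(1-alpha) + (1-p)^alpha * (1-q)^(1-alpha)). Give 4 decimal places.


Renyi divergence of order alpha between Bernoulli distributions:
D = (1/(alpha-1))*log(p^alpha * q^(1-alpha) + (1-p)^alpha * (1-q)^(1-alpha)).
alpha = 2, p = 0.2, q = 0.9.
p^alpha * q^(1-alpha) = 0.2^2 * 0.9^-1 = 0.044444.
(1-p)^alpha * (1-q)^(1-alpha) = 0.8^2 * 0.1^-1 = 6.4.
sum = 0.044444 + 6.4 = 6.444444.
D = (1/1)*log(6.444444) = 1.8632

1.8632


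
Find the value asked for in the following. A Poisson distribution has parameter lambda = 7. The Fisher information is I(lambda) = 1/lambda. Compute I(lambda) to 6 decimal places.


Fisher information for Poisson: I(lambda) = 1/lambda.
lambda = 7.
I(lambda) = 1/7 = 0.142857

0.142857


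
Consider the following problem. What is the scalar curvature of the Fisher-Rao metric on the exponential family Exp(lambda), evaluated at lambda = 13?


This family has a single free parameter, so its statistical manifold
is 1-dimensional. The Riemann curvature tensor of any 1-dimensional
Riemannian manifold vanishes identically, so R = 0.

0


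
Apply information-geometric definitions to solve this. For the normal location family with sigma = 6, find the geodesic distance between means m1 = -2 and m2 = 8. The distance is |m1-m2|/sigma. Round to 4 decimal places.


On the fixed-variance normal subfamily, geodesic distance = |m1-m2|/sigma.
|-2 - 8| = 10.
sigma = 6.
d = 10/6 = 1.6667

1.6667


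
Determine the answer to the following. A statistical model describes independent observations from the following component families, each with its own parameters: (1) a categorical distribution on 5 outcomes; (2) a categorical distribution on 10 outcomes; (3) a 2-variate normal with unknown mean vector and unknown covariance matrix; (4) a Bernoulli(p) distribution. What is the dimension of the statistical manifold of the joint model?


The dimension of a statistical manifold equals the number of free
(independent) real parameters of the model. For a product of independent
blocks the parameter counts add.
- categorical on 5 outcomes (probabilities sum to 1): 5-1 = 4.
- categorical on 10 outcomes (probabilities sum to 1): 10-1 = 9.
- 2-variate normal: 2 (mean) + 2*3/2 = 3 (symmetric covariance) = 5.
- Bernoulli (p): 1.
Total = 4 + 9 + 5 + 1 = 19.
Dimension = 19

19


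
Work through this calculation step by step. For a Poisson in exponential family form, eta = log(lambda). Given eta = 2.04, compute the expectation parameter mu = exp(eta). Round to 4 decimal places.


Expectation parameter for Poisson exponential family:
mu = exp(eta).
eta = 2.04.
mu = exp(2.04) = 7.6906

7.6906


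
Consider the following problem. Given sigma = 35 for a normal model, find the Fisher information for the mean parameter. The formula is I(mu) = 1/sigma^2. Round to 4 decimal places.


The Fisher information for the mean of a normal distribution is I(mu) = 1/sigma^2.
sigma = 35, so sigma^2 = 1225.
I(mu) = 1/1225 = 0.0008

0.0008


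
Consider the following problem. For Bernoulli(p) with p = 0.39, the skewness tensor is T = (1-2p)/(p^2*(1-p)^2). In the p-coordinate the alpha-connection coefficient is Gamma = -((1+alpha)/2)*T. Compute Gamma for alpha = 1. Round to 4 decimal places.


Skewness (Amari-Chentsov) tensor: T = (1-2p)/(p^2*(1-p)^2).
p = 0.39, 1-2p = 0.22, p^2 = 0.1521, (1-p)^2 = 0.3721.
T = 0.22/(0.1521 * 0.3721) = 3.887172.
In the p-coordinate, Gamma^(alpha) = Gamma^(0) - (alpha/2)*T with Gamma^(0) = (1/2)*g'(p) = -T/2,
so Gamma^(alpha) = -((1+alpha)/2)*T.
alpha = 1, -(1+alpha)/2 = -1.0.
Gamma = -1.0 * 3.887172 = -3.8872

-3.8872


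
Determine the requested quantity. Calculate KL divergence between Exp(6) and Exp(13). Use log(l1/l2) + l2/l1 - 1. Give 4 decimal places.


KL divergence for exponential family:
KL = log(l1/l2) + l2/l1 - 1.
log(6/13) = -0.77319.
13/6 = 2.166667.
KL = -0.77319 + 2.166667 - 1 = 0.3935

0.3935


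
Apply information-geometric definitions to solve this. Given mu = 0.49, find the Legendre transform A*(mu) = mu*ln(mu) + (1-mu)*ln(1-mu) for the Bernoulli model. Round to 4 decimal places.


Legendre transform for Bernoulli:
A*(mu) = mu*log(mu) + (1-mu)*log(1-mu).
mu = 0.49, 1-mu = 0.51.
mu*log(mu) = 0.49*log(0.49) = -0.349541.
(1-mu)*log(1-mu) = 0.51*log(0.51) = -0.343406.
A* = -0.349541 + -0.343406 = -0.6929

-0.6929


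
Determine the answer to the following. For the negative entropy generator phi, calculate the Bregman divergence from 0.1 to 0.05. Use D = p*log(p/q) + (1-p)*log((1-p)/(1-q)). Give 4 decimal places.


Bregman divergence with negative entropy generator:
D = p*log(p/q) + (1-p)*log((1-p)/(1-q)).
p = 0.1, q = 0.05.
p*log(p/q) = 0.1*log(0.1/0.05) = 0.069315.
(1-p)*log((1-p)/(1-q)) = 0.9*log(0.9/0.95) = -0.04866.
D = 0.069315 + -0.04866 = 0.0207

0.0207


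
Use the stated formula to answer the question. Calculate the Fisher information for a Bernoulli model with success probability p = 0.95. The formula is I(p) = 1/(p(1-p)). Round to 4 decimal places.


For Bernoulli(p), Fisher information is I(p) = 1/(p*(1-p)).
p = 0.95, 1-p = 0.05.
p*(1-p) = 0.0475.
I(p) = 1/0.0475 = 21.0526

21.0526


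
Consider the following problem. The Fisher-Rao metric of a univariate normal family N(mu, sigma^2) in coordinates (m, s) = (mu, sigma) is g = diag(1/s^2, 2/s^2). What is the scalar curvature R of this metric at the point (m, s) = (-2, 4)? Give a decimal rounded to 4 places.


The metric has the form g = (A dm^2 + B ds^2)/s^2 with A = 1, B = 2.
Substitute u = sqrt(A/B)*m: g = B*(du^2 + ds^2)/s^2, i.e. B times the
Poincare upper half-plane metric, which has constant Gaussian curvature -1.
Scaling a 2D metric by a constant c divides the Gaussian curvature by c,
so K = -1/B = -1/(2) = -0.5000 everywhere (the point (m, s) = (-2, 4) is irrelevant:
the curvature is constant).
Scalar curvature in dimension 2: R = 2K = -2/(2) = -1.0000.

-1.0000


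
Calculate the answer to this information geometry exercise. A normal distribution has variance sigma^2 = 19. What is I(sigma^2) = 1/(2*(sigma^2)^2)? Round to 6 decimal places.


Fisher information for variance: I(sigma^2) = 1/(2*sigma^4).
sigma^2 = 19, so sigma^4 = 361.
I = 1/(2*361) = 1/722 = 0.001385

0.001385


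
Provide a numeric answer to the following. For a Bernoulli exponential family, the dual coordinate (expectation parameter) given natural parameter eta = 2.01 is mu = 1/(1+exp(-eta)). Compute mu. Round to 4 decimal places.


Dual coordinate (expectation parameter) for Bernoulli:
mu = 1/(1+exp(-eta)).
eta = 2.01.
exp(-eta) = exp(-2.01) = 0.133989.
mu = 1/(1+0.133989) = 0.8818

0.8818


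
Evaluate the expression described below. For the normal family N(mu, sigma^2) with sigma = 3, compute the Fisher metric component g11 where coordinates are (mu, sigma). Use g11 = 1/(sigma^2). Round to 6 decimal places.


For the 2-parameter normal family, the Fisher metric has:
  g11 = 1/sigma^2, g22 = 2/sigma^2.
sigma = 3, sigma^2 = 9.
g11 = 0.111111

0.111111


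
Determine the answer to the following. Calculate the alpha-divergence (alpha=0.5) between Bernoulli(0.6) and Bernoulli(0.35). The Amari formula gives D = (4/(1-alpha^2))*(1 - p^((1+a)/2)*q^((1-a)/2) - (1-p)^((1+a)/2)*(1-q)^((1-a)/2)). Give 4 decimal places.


Amari alpha-divergence:
D = (4/(1-alpha^2))*(1 - p^((1+a)/2)*q^((1-a)/2) - (1-p)^((1+a)/2)*(1-q)^((1-a)/2)).
alpha = 0.5, p = 0.6, q = 0.35.
e1 = (1+alpha)/2 = 0.75, e2 = (1-alpha)/2 = 0.25.
t1 = p^e1 * q^e2 = 0.6^0.75 * 0.35^0.25 = 0.524361.
t2 = (1-p)^e1 * (1-q)^e2 = 0.4^0.75 * 0.65^0.25 = 0.45162.
4/(1-alpha^2) = 5.333333.
D = 5.333333*(1 - 0.524361 - 0.45162) = 0.1281

0.1281


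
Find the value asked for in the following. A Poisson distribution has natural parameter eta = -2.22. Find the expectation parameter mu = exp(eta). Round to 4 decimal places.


Expectation parameter for Poisson exponential family:
mu = exp(eta).
eta = -2.22.
mu = exp(-2.22) = 0.1086

0.1086


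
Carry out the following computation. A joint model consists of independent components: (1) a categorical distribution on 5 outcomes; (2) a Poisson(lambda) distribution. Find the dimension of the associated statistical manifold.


The dimension of a statistical manifold equals the number of free
(independent) real parameters of the model. For a product of independent
blocks the parameter counts add.
- categorical on 5 outcomes (probabilities sum to 1): 5-1 = 4.
- Poisson (lambda): 1.
Total = 4 + 1 = 5.
Dimension = 5

5


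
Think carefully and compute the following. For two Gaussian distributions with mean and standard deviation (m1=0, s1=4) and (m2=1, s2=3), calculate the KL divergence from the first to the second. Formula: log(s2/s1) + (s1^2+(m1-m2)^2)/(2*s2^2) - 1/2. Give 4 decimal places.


KL divergence between normal distributions:
KL = log(s2/s1) + (s1^2 + (m1-m2)^2)/(2*s2^2) - 1/2.
log(3/4) = -0.287682.
(4^2 + (0-1)^2)/(2*3^2) = (16 + 1)/18 = 0.944444.
KL = -0.287682 + 0.944444 - 0.5 = 0.1568

0.1568


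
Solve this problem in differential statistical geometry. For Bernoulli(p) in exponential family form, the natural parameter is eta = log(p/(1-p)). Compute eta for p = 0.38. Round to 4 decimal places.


Natural parameter for Bernoulli: eta = log(p/(1-p)).
p = 0.38, 1-p = 0.62.
p/(1-p) = 0.612903.
eta = log(0.612903) = -0.4895

-0.4895


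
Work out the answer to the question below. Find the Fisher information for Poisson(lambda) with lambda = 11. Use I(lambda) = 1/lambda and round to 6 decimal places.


Fisher information for Poisson: I(lambda) = 1/lambda.
lambda = 11.
I(lambda) = 1/11 = 0.090909

0.090909


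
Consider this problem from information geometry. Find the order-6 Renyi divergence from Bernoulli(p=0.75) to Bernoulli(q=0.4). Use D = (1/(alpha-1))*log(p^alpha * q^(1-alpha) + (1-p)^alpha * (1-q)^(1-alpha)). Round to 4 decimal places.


Renyi divergence of order alpha between Bernoulli distributions:
D = (1/(alpha-1))*log(p^alpha * q^(1-alpha) + (1-p)^alpha * (1-q)^(1-alpha)).
alpha = 6, p = 0.75, q = 0.4.
p^alpha * q^(1-alpha) = 0.75^6 * 0.4^-5 = 17.380714.
(1-p)^alpha * (1-q)^(1-alpha) = 0.25^6 * 0.6^-5 = 0.00314.
sum = 17.380714 + 0.00314 = 17.383854.
D = (1/5)*log(17.383854) = 0.5711

0.5711


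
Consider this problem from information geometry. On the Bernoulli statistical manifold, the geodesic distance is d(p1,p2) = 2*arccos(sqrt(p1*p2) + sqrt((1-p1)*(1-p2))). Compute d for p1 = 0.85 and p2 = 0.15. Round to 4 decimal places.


Geodesic distance on Bernoulli manifold:
d(p1,p2) = 2*arccos(sqrt(p1*p2) + sqrt((1-p1)*(1-p2))).
sqrt(p1*p2) = sqrt(0.85*0.15) = 0.357071.
sqrt((1-p1)*(1-p2)) = sqrt(0.15*0.85) = 0.357071.
arg = 0.357071 + 0.357071 = 0.714143.
d = 2*arccos(0.714143) = 1.5508

1.5508


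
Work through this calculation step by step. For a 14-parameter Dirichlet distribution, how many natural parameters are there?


Exponential family dimension calculation:
Dirichlet with 14 components has 14 natural parameters.

14


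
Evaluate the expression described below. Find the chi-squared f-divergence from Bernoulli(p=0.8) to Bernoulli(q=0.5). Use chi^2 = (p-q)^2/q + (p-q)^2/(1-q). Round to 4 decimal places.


Chi-squared divergence between Bernoulli distributions:
chi^2 = (p-q)^2/q + (p-q)^2/(1-q).
p = 0.8, q = 0.5, p-q = 0.3.
(p-q)^2 = 0.09.
term1 = 0.09/0.5 = 0.18.
term2 = 0.09/0.5 = 0.18.
chi^2 = 0.18 + 0.18 = 0.3600

0.3600


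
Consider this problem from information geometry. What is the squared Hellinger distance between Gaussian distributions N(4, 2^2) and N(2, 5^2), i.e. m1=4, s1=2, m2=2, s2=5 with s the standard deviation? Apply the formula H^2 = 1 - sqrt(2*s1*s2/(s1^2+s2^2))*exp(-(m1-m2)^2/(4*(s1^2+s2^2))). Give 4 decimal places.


Squared Hellinger distance for Gaussians:
H^2 = 1 - sqrt(2*s1*s2/(s1^2+s2^2)) * exp(-(m1-m2)^2/(4*(s1^2+s2^2))).
s1^2 = 4, s2^2 = 25, s1^2+s2^2 = 29.
sqrt(2*2*5/(29)) = 0.830455.
(m1-m2)^2 = (2)^2 = 4.
exp(-4/(4*29)) = exp(-0.034483) = 0.966105.
H^2 = 1 - 0.830455*0.966105 = 0.1977

0.1977


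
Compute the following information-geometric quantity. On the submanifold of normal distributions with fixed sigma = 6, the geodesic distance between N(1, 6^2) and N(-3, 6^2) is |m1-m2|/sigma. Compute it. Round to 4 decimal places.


On the fixed-variance normal subfamily, geodesic distance = |m1-m2|/sigma.
|1 - -3| = 4.
sigma = 6.
d = 4/6 = 0.6667

0.6667


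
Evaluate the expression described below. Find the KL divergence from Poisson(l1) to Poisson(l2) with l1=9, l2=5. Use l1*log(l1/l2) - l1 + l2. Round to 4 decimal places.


KL divergence for Poisson:
KL = l1*log(l1/l2) - l1 + l2.
l1 = 9, l2 = 5.
log(9/5) = 0.587787.
l1*log(l1/l2) = 9 * 0.587787 = 5.29008.
KL = 5.29008 - 9 + 5 = 1.2901

1.2901


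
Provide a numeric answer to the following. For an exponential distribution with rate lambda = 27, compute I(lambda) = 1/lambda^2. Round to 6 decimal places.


Fisher information for exponential: I(lambda) = 1/lambda^2.
lambda = 27, lambda^2 = 729.
I = 1/729 = 0.001372

0.001372


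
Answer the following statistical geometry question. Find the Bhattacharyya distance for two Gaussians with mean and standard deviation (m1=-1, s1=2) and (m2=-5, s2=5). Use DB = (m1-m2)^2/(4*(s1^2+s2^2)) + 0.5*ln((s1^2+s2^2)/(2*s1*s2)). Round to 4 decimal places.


Bhattacharyya distance between two Gaussians:
DB = (m1-m2)^2/(4*(s1^2+s2^2)) + (1/2)*ln((s1^2+s2^2)/(2*s1*s2)).
(m1-m2)^2 = (4)^2 = 16.
s1^2+s2^2 = 4 + 25 = 29.
term1 = 16/116 = 0.137931.
term2 = 0.5*ln(29/20.0) = 0.185782.
DB = 0.137931 + 0.185782 = 0.3237

0.3237


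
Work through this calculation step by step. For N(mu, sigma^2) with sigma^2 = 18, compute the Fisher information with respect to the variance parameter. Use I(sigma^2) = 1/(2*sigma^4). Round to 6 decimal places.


Fisher information for variance: I(sigma^2) = 1/(2*sigma^4).
sigma^2 = 18, so sigma^4 = 324.
I = 1/(2*324) = 1/648 = 0.001543

0.001543


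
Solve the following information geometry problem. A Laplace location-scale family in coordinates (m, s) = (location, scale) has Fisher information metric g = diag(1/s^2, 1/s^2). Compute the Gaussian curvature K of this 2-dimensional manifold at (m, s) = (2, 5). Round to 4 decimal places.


The metric has the form g = (A dm^2 + B ds^2)/s^2 with A = 1, B = 1.
Substitute u = sqrt(A/B)*m: g = B*(du^2 + ds^2)/s^2, i.e. B times the
Poincare upper half-plane metric, which has constant Gaussian curvature -1.
Scaling a 2D metric by a constant c divides the Gaussian curvature by c,
so K = -1/B = -1/(1) = -1.0000 everywhere (the point (m, s) = (2, 5) is irrelevant:
the curvature is constant).
The requested Gaussian curvature is K = -1.0000.

-1.0000


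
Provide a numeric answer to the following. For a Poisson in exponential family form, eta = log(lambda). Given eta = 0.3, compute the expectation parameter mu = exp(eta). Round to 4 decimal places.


Expectation parameter for Poisson exponential family:
mu = exp(eta).
eta = 0.3.
mu = exp(0.3) = 1.3499

1.3499


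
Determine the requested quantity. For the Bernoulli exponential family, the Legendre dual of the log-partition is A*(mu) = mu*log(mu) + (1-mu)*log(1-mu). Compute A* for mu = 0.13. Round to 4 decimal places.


Legendre transform for Bernoulli:
A*(mu) = mu*log(mu) + (1-mu)*log(1-mu).
mu = 0.13, 1-mu = 0.87.
mu*log(mu) = 0.13*log(0.13) = -0.265229.
(1-mu)*log(1-mu) = 0.87*log(0.87) = -0.121158.
A* = -0.265229 + -0.121158 = -0.3864

-0.3864


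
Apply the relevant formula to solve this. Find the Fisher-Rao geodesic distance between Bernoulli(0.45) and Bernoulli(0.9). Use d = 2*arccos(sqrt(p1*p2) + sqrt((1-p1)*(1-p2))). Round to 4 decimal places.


Geodesic distance on Bernoulli manifold:
d(p1,p2) = 2*arccos(sqrt(p1*p2) + sqrt((1-p1)*(1-p2))).
sqrt(p1*p2) = sqrt(0.45*0.9) = 0.636396.
sqrt((1-p1)*(1-p2)) = sqrt(0.55*0.1) = 0.234521.
arg = 0.636396 + 0.234521 = 0.870917.
d = 2*arccos(0.870917) = 1.0275

1.0275


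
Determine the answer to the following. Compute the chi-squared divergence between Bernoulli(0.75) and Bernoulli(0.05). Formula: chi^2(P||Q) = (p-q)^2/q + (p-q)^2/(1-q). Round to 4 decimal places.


Chi-squared divergence between Bernoulli distributions:
chi^2 = (p-q)^2/q + (p-q)^2/(1-q).
p = 0.75, q = 0.05, p-q = 0.7.
(p-q)^2 = 0.49.
term1 = 0.49/0.05 = 9.8.
term2 = 0.49/0.95 = 0.515789.
chi^2 = 9.8 + 0.515789 = 10.3158

10.3158


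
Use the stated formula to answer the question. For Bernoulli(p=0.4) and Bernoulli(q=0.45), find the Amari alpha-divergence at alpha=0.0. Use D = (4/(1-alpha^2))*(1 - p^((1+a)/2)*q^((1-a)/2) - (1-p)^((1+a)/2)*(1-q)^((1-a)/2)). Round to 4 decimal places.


Amari alpha-divergence:
D = (4/(1-alpha^2))*(1 - p^((1+a)/2)*q^((1-a)/2) - (1-p)^((1+a)/2)*(1-q)^((1-a)/2)).
alpha = 0.0, p = 0.4, q = 0.45.
e1 = (1+alpha)/2 = 0.5, e2 = (1-alpha)/2 = 0.5.
t1 = p^e1 * q^e2 = 0.4^0.5 * 0.45^0.5 = 0.424264.
t2 = (1-p)^e1 * (1-q)^e2 = 0.6^0.5 * 0.55^0.5 = 0.574456.
4/(1-alpha^2) = 4.0.
D = 4.0*(1 - 0.424264 - 0.574456) = 0.0051

0.0051
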